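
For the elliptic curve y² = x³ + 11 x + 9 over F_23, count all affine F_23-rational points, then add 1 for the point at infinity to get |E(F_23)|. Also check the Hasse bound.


Affine points = {(0, 3), (0, 20), (2, 4), (2, 19), (3, 0), (4, 5), (4, 18), (9, 3), (9, 20), (11, 9), (11, 14), (12, 11), (12, 12), (13, 7), (13, 16), (14, 3), (14, 20), (16, 7), (16, 16), (17, 7), (17, 16), (18, 6), (18, 17), (19, 4), (19, 19), (20, 8), (20, 15), (21, 5), (21, 18)}; affine count = 29; |E(F_23)| = 30.

Discriminant check: Δ ∝ 4a³ + 27b² = 4·11³ + 27·9² = 4·1331 + 27·81 ≡ 13 (mod 23). Nonzero ⇒ E is nonsingular.
For each x ∈ F_23, compute rhs = x³ + 11·x + 9 mod 23, then count y ∈ F_23 with y² ≡ rhs.
  x = 0: rhs = 9, matching y values: 3, 20 (2 points).
  x = 1: rhs = 21, matching y values: none (0 points).
  x = 2: rhs = 16, matching y values: 4, 19 (2 points).
  x = 3: rhs = 0, matching y values: 0 (1 points).
  x = 4: rhs = 2, matching y values: 5, 18 (2 points).
  x = 5: rhs = 5, matching y values: none (0 points).
  x = 6: rhs = 15, matching y values: none (0 points).
  x = 7: rhs = 15, matching y values: none (0 points).
  x = 8: rhs = 11, matching y values: none (0 points).
  x = 9: rhs = 9, matching y values: 3, 20 (2 points).
  x = 10: rhs = 15, matching y values: none (0 points).
  x = 11: rhs = 12, matching y values: 9, 14 (2 points).
  x = 12: rhs = 6, matching y values: 11, 12 (2 points).
  x = 13: rhs = 3, matching y values: 7, 16 (2 points).
  x = 14: rhs = 9, matching y values: 3, 20 (2 points).
  x = 15: rhs = 7, matching y values: none (0 points).
  x = 16: rhs = 3, matching y values: 7, 16 (2 points).
  x = 17: rhs = 3, matching y values: 7, 16 (2 points).
  x = 18: rhs = 13, matching y values: 6, 17 (2 points).
  x = 19: rhs = 16, matching y values: 4, 19 (2 points).
  x = 20: rhs = 18, matching y values: 8, 15 (2 points).
  x = 21: rhs = 2, matching y values: 5, 18 (2 points).
  x = 22: rhs = 20, matching y values: none (0 points).
Total affine count: 29.
Full point count |E(F_23)| = 29 + 1 = 30.
Hasse bound: |30 − (23+1)| = |6| = 6 ≤ 2√23 ≈ 9.5917 ✓.


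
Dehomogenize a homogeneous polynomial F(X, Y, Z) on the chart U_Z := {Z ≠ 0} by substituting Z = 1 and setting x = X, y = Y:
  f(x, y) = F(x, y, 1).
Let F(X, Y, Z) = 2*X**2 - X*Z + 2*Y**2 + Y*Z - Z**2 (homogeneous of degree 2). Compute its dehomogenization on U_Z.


f(x, y) = 2*x**2 - x + 2*y**2 + y - 1

On U_Z we set Z = 1. Each monomial c·X^i·Y^j·Z^k in F becomes c·x^i·y^j·1^k = c·x^i·y^j.
Substituting Z = 1: F(X, Y, 1) = 2*x**2 - x + 2*y**2 + y - 1.
Note: deg(f) ≤ deg(F) = 2; strict inequality happens when F is divisible by Z (lost terms).


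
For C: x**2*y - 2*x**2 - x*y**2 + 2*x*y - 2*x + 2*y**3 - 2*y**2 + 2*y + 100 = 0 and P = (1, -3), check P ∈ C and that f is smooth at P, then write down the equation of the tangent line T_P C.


Tangent line at P: -27*x + 77*y + 258 = 0.

Step 1: f(1, -3) = 0, so P lies on C.
Step 2: partial derivatives
  f_x(x, y) = 2*x*y - 4*x - y**2 + 2*y - 2, f_y(x, y) = x**2 - 2*x*y + 2*x + 6*y**2 - 4*y + 2.
  f_x(P) = -27, f_y(P) = 77 (gradient nonzero, so P is smooth).
Step 3: tangent line at P: -27·(x − 1) + 77·(y − -3) = 0.
Expanding: -27*x + 77*y + 258 = 0.


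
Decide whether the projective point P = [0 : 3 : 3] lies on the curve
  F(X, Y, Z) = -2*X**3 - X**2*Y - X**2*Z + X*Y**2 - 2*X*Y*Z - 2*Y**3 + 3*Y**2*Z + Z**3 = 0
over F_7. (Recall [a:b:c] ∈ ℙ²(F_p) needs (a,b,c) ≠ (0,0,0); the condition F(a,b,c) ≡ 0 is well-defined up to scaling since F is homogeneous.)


F(0,3,3) ≡ 5 (mod 7); P is NOT on the curve.

Evaluate F(0, 3, 3) term-by-term (mod 7).
  -2*X**3 ↦ -2·0·1·1 = 0
  -X**2*Y ↦ -1·0·3·1 = 0
  -X**2*Z ↦ -1·0·1·3 = 0
  X*Y**2 ↦ 1·0·9·1 = 0
  -2*X*Y*Z ↦ -2·0·3·3 = 0
  -2*Y**3 ↦ -2·1·27·1 = -54
  3*Y**2*Z ↦ 3·1·9·3 = 81
  Z**3 ↦ 1·1·1·27 = 27
Sum: F(0, 3, 3) = (0) + (0) + (0) + (0) + (0) + (-54) + (81) + (27) = 54.
Reducing mod 7: 54 ≡ 5 (mod 7).
Since F(a, b, c) ≡ 5 ≠ 0 (mod 7), P does NOT lie on the curve.


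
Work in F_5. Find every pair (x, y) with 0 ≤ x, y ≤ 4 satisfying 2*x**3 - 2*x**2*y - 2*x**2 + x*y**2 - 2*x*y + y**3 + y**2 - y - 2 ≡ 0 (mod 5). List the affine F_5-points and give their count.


Affine F_5-points: {(2, 2), (4, 2)}; count = 2.

For each of the 25 pairs (x, y) ∈ F_5², evaluate f(x, y) mod 5. Record the zeros.
  x = 0: [0↦3, 1↦4, 2↦3, 3↦1, 4↦4]  zeros at y ∈ ∅
  x = 1: [0↦3, 1↦1, 2↦4, 3↦3, 4↦4]  zeros at y ∈ ∅
  x = 2: [0↦1, 1↦2, 2↦0, 3↦1, 4↦1]  zeros at y ∈ {2}
  x = 3: [0↦4, 1↦4, 2↦3, 3↦2, 4↦2]  zeros at y ∈ ∅
  x = 4: [0↦4, 1↦4, 2↦0, 3↦3, 4↦4]  zeros at y ∈ {2}
Collecting zeros: affine points = {(2, 2), (4, 2)}.
Total count |C(F_5)_aff| = 2.


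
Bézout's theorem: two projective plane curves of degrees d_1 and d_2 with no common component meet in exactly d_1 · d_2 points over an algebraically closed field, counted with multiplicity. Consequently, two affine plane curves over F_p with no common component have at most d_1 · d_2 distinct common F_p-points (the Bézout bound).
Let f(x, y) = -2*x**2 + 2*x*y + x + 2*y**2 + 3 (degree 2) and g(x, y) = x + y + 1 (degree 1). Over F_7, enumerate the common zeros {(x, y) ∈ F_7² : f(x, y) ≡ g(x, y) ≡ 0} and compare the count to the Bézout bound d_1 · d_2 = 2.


Common zeros: {(6, 0)}; count = 1; Bézout bound = 2.

deg(f) = 2, deg(g) = 1, so Bézout bound = 2.
Scan x ∈ F_7. For each x, list the y ∈ F_7 with f(x, y) ≡ 0 and those with g(x, y) ≡ 0 (mod 7); the common zeros in that column are the intersection.
  x = 0: f ≡ 0 at y ∈ {3, 4}; g ≡ 0 at y ∈ {6}; common: ∅.
  x = 1: f ≡ 0 at y ∈ {2, 4}; g ≡ 0 at y ∈ {5}; common: ∅.
  x = 2: f ≡ 0 at y ∈ ∅; g ≡ 0 at y ∈ {4}; common: ∅.
  x = 3: f ≡ 0 at y ∈ ∅; g ≡ 0 at y ∈ {3}; common: ∅.
  x = 4: f ≡ 0 at y ∈ ∅; g ≡ 0 at y ∈ {2}; common: ∅.
  x = 5: f ≡ 0 at y ∈ {0, 2}; g ≡ 0 at y ∈ {1}; common: ∅.
  x = 6: f ≡ 0 at y ∈ {0, 1}; g ≡ 0 at y ∈ {0}; common: {0}.
Collecting: common zeros = {(6, 0)}, so the count is 1.
Comparison with the Bézout bound: 1 ≤ 2 = deg(f)·deg(g), as expected for curves with no common component (the affine F_7-count falls short of the bound because intersections may lie at infinity, over extension fields, or carry multiplicity).


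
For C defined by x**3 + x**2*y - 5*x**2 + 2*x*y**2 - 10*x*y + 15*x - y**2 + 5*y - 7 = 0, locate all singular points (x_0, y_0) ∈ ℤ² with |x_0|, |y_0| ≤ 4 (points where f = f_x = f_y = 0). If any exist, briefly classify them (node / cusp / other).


Singular points: {(1, 2)}; classification: cusp.

Compute partial derivatives:
  f_x = 3*x**2 + 2*x*y - 10*x + 2*y**2 - 10*y + 15.
  f_y = x**2 + 4*x*y - 10*x - 2*y + 5.
Scan x_0 ∈ {−4, ..., 4}. For each x_0, f_y(x_0, y) is a polynomial in y; find its integer roots y ∈ {−4, ..., 4}, then test f_x and f at those candidates.
  x = -4: f_y(-4, y) = 61 - 18*y; no integer root y with |y| ≤ 4.
  x = -3: f_y(-3, y) = 44 - 14*y; no integer root y with |y| ≤ 4.
  x = -2: f_y(-2, y) = 29 - 10*y; no integer root y with |y| ≤ 4.
  x = -1: f_y(-1, y) = 16 - 6*y; no integer root y with |y| ≤ 4.
  x = 0: f_y(0, y) = 5 - 2*y; no integer root y with |y| ≤ 4.
  x = 1: f_y(1, y) = 2*y - 4; vanishes at y ∈ {2}. (1, 2): f_x = 0, f = 0 — SINGULAR.
  x = 2: f_y(2, y) = 6*y - 11; no integer root y with |y| ≤ 4.
  x = 3: f_y(3, y) = 10*y - 16; no integer root y with |y| ≤ 4.
  x = 4: f_y(4, y) = 14*y - 19; no integer root y with |y| ≤ 4.
Only singular point on the grid: (1, 2).
Classify: substitute x = 1 + u, y = 2 + v and expand: f = u**3 + u**2*v + 2*u*v**2 + v**2.
No constant or linear terms (consistent with a singular point). Quadratic part: v**2. Cubic part: u**3 + u**2*v + 2*u*v**2.
The quadratic part v**2 is a perfect square, so there is a single (double) tangent line v = 0, i.e. y = 2. Restricting the cubic part to that line (v = 0) leaves u**3 ≠ 0, so f is not divisible by v and the branch is v² ≈ -u**3 to lowest order — this is a cusp.
Classification: cusp.


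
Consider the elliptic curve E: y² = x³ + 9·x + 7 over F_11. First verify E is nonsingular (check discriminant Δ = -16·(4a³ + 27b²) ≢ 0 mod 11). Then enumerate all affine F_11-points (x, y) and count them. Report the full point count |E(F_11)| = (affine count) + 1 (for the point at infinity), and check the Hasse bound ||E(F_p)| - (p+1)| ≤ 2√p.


Affine points = {(2, 0), (5, 1), (5, 10), (9, 5), (9, 6)}; affine count = 5; |E(F_11)| = 6.

Discriminant check: Δ ∝ 4a³ + 27b² = 4·9³ + 27·7² = 4·729 + 27·49 ≡ 4 (mod 11). Nonzero ⇒ E is nonsingular.
For each x ∈ F_11, compute rhs = x³ + 9·x + 7 mod 11, then count y ∈ F_11 with y² ≡ rhs.
  x = 0: rhs = 7, matching y values: none (0 points).
  x = 1: rhs = 6, matching y values: none (0 points).
  x = 2: rhs = 0, matching y values: 0 (1 points).
  x = 3: rhs = 6, matching y values: none (0 points).
  x = 4: rhs = 8, matching y values: none (0 points).
  x = 5: rhs = 1, matching y values: 1, 10 (2 points).
  x = 6: rhs = 2, matching y values: none (0 points).
  x = 7: rhs = 6, matching y values: none (0 points).
  x = 8: rhs = 8, matching y values: none (0 points).
  x = 9: rhs = 3, matching y values: 5, 6 (2 points).
  x = 10: rhs = 8, matching y values: none (0 points).
Total affine count: 5.
Full point count |E(F_11)| = 5 + 1 = 6.
Hasse bound: |6 − (11+1)| = |-6| = 6 ≤ 2√11 ≈ 6.6332 ✓.


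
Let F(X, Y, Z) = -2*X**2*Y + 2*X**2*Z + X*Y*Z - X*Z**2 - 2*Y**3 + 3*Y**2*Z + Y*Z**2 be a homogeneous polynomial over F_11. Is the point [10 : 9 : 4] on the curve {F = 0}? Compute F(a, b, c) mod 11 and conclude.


F(10,9,4) ≡ 2 (mod 11); P is NOT on the curve.

Evaluate F(10, 9, 4) term-by-term (mod 11).
  -2*X**2*Y ↦ -2·100·9·1 = -1800
  2*X**2*Z ↦ 2·100·1·4 = 800
  X*Y*Z ↦ 1·10·9·4 = 360
  -X*Z**2 ↦ -1·10·1·16 = -160
  -2*Y**3 ↦ -2·1·729·1 = -1458
  3*Y**2*Z ↦ 3·1·81·4 = 972
  Y*Z**2 ↦ 1·1·9·16 = 144
Sum: F(10, 9, 4) = (-1800) + (800) + (360) + (-160) + (-1458) + (972) + (144) = -1142.
Reducing mod 11: -1142 ≡ 2 (mod 11).
Since F(a, b, c) ≡ 2 ≠ 0 (mod 11), P does NOT lie on the curve.


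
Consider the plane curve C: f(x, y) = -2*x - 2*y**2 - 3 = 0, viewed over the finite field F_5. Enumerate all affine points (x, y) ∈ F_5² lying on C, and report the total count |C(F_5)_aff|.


Affine F_5-points: {(0, 1), (0, 4), (1, 0), (2, 2), (2, 3)}; count = 5.

For each of the 25 pairs (x, y) ∈ F_5², evaluate f(x, y) mod 5. Record the zeros.
  x = 0: [0↦2, 1↦0, 2↦4, 3↦4, 4↦0]  zeros at y ∈ {1, 4}
  x = 1: [0↦0, 1↦3, 2↦2, 3↦2, 4↦3]  zeros at y ∈ {0}
  x = 2: [0↦3, 1↦1, 2↦0, 3↦0, 4↦1]  zeros at y ∈ {2, 3}
  x = 3: [0↦1, 1↦4, 2↦3, 3↦3, 4↦4]  zeros at y ∈ ∅
  x = 4: [0↦4, 1↦2, 2↦1, 3↦1, 4↦2]  zeros at y ∈ ∅
Collecting zeros: affine points = {(0, 1), (0, 4), (1, 0), (2, 2), (2, 3)}.
Total count |C(F_5)_aff| = 5.


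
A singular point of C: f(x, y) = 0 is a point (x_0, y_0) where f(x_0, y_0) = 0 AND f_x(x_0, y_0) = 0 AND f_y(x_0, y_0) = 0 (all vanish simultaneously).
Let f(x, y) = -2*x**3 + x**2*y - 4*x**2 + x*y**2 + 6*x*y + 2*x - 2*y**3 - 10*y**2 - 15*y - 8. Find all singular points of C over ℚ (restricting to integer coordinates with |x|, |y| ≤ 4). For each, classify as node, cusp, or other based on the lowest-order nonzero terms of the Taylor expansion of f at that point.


Singular points: {(-1, -2)}; classification: cusp.

Compute partial derivatives:
  f_x = -6*x**2 + 2*x*y - 8*x + y**2 + 6*y + 2.
  f_y = x**2 + 2*x*y + 6*x - 6*y**2 - 20*y - 15.
Scan x_0 ∈ {−4, ..., 4}. For each x_0, f_y(x_0, y) is a polynomial in y; find its integer roots y ∈ {−4, ..., 4}, then test f_x and f at those candidates.
  x = -4: f_y(-4, y) = -6*y**2 - 28*y - 23; no integer root y with |y| ≤ 4.
  x = -3: f_y(-3, y) = -6*y**2 - 26*y - 24; vanishes at y ∈ {-3}. (-3, -3): f_x = -19 ≠ 0.
  x = -2: f_y(-2, y) = -6*y**2 - 24*y - 23; no integer root y with |y| ≤ 4.
  x = -1: f_y(-1, y) = -6*y**2 - 22*y - 20; vanishes at y ∈ {-2}. (-1, -2): f_x = 0, f = 0 — SINGULAR.
  x = 0: f_y(0, y) = -6*y**2 - 20*y - 15; no integer root y with |y| ≤ 4.
  x = 1: f_y(1, y) = -6*y**2 - 18*y - 8; no integer root y with |y| ≤ 4.
  x = 2: f_y(2, y) = -6*y**2 - 16*y + 1; no integer root y with |y| ≤ 4.
  x = 3: f_y(3, y) = -6*y**2 - 14*y + 12; vanishes at y ∈ {-3}. (3, -3): f_x = -103 ≠ 0.
  x = 4: f_y(4, y) = -6*y**2 - 12*y + 25; no integer root y with |y| ≤ 4.
Only singular point on the grid: (-1, -2).
Classify: substitute x = -1 + u, y = -2 + v and expand: f = -2*u**3 + u**2*v + u*v**2 - 2*v**3 + v**2.
No constant or linear terms (consistent with a singular point). Quadratic part: v**2. Cubic part: -2*u**3 + u**2*v + u*v**2 - 2*v**3.
The quadratic part v**2 is a perfect square, so there is a single (double) tangent line v = 0, i.e. y = -2. Restricting the cubic part to that line (v = 0) leaves -2*u**3 ≠ 0, so f is not divisible by v and the branch is v² ≈ 2*u**3 to lowest order — this is a cusp.
Classification: cusp.


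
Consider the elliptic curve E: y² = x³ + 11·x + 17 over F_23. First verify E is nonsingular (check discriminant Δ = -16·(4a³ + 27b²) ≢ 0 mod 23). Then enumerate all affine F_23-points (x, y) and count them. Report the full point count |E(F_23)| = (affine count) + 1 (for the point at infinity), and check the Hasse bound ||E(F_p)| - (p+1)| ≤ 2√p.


Affine points = {(1, 11), (1, 12), (2, 1), (2, 22), (3, 10), (3, 13), (5, 6), (5, 17), (6, 0), (7, 0), (10, 0), (19, 1), (19, 22), (20, 7), (20, 16)}; affine count = 15; |E(F_23)| = 16.

Discriminant check: Δ ∝ 4a³ + 27b² = 4·11³ + 27·17² = 4·1331 + 27·289 ≡ 17 (mod 23). Nonzero ⇒ E is nonsingular.
For each x ∈ F_23, compute rhs = x³ + 11·x + 17 mod 23, then count y ∈ F_23 with y² ≡ rhs.
  x = 0: rhs = 17, matching y values: none (0 points).
  x = 1: rhs = 6, matching y values: 11, 12 (2 points).
  x = 2: rhs = 1, matching y values: 1, 22 (2 points).
  x = 3: rhs = 8, matching y values: 10, 13 (2 points).
  x = 4: rhs = 10, matching y values: none (0 points).
  x = 5: rhs = 13, matching y values: 6, 17 (2 points).
  x = 6: rhs = 0, matching y values: 0 (1 points).
  x = 7: rhs = 0, matching y values: 0 (1 points).
  x = 8: rhs = 19, matching y values: none (0 points).
  x = 9: rhs = 17, matching y values: none (0 points).
  x = 10: rhs = 0, matching y values: 0 (1 points).
  x = 11: rhs = 20, matching y values: none (0 points).
  x = 12: rhs = 14, matching y values: none (0 points).
  x = 13: rhs = 11, matching y values: none (0 points).
  x = 14: rhs = 17, matching y values: none (0 points).
  x = 15: rhs = 15, matching y values: none (0 points).
  x = 16: rhs = 11, matching y values: none (0 points).
  x = 17: rhs = 11, matching y values: none (0 points).
  x = 18: rhs = 21, matching y values: none (0 points).
  x = 19: rhs = 1, matching y values: 1, 22 (2 points).
  x = 20: rhs = 3, matching y values: 7, 16 (2 points).
  x = 21: rhs = 10, matching y values: none (0 points).
  x = 22: rhs = 5, matching y values: none (0 points).
Total affine count: 15.
Full point count |E(F_23)| = 15 + 1 = 16.
Hasse bound: |16 − (23+1)| = |-8| = 8 ≤ 2√23 ≈ 9.5917 ✓.


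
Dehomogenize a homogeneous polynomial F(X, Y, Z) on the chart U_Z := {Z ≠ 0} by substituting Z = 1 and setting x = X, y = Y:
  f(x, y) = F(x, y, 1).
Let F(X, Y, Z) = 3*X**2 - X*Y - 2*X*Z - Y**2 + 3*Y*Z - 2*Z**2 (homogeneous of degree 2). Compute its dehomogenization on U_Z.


f(x, y) = 3*x**2 - x*y - 2*x - y**2 + 3*y - 2

On U_Z we set Z = 1. Each monomial c·X^i·Y^j·Z^k in F becomes c·x^i·y^j·1^k = c·x^i·y^j.
Substituting Z = 1: F(X, Y, 1) = 3*x**2 - x*y - 2*x - y**2 + 3*y - 2.
Note: deg(f) ≤ deg(F) = 2; strict inequality happens when F is divisible by Z (lost terms).


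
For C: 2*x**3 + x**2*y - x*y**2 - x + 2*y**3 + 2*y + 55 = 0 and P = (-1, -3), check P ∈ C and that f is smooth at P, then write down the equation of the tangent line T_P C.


Tangent line at P: 2*x + 51*y + 155 = 0.

Step 1: f(-1, -3) = 0, so P lies on C.
Step 2: partial derivatives
  f_x(x, y) = 6*x**2 + 2*x*y - y**2 - 1, f_y(x, y) = x**2 - 2*x*y + 6*y**2 + 2.
  f_x(P) = 2, f_y(P) = 51 (gradient nonzero, so P is smooth).
Step 3: tangent line at P: 2·(x − -1) + 51·(y − -3) = 0.
Expanding: 2*x + 51*y + 155 = 0.


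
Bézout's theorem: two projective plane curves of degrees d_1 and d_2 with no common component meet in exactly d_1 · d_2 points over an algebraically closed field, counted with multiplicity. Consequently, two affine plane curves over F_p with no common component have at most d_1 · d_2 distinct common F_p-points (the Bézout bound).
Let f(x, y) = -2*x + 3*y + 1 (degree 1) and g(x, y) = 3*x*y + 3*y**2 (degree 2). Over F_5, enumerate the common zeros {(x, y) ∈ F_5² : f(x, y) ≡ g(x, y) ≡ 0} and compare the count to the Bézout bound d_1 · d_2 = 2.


Common zeros: {(3, 0)}; count = 1; Bézout bound = 2.

deg(f) = 1, deg(g) = 2, so Bézout bound = 2.
Scan x ∈ F_5. For each x, list the y ∈ F_5 with f(x, y) ≡ 0 and those with g(x, y) ≡ 0 (mod 5); the common zeros in that column are the intersection.
  x = 0: f ≡ 0 at y ∈ {3}; g ≡ 0 at y ∈ {0}; common: ∅.
  x = 1: f ≡ 0 at y ∈ {2}; g ≡ 0 at y ∈ {0, 4}; common: ∅.
  x = 2: f ≡ 0 at y ∈ {1}; g ≡ 0 at y ∈ {0, 3}; common: ∅.
  x = 3: f ≡ 0 at y ∈ {0}; g ≡ 0 at y ∈ {0, 2}; common: {0}.
  x = 4: f ≡ 0 at y ∈ {4}; g ≡ 0 at y ∈ {0, 1}; common: ∅.
Collecting: common zeros = {(3, 0)}, so the count is 1.
Comparison with the Bézout bound: 1 ≤ 2 = deg(f)·deg(g), as expected for curves with no common component (the affine F_5-count falls short of the bound because intersections may lie at infinity, over extension fields, or carry multiplicity).


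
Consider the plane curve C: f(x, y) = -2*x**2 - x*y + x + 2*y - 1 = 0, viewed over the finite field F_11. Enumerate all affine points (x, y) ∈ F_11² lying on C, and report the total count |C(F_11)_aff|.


Affine F_11-points: {(0, 6), (1, 2), (3, 6), (4, 2), (5, 3), (6, 8), (7, 8), (8, 0), (9, 0), (10, 5)}; count = 10.

For each of the 121 pairs (x, y) ∈ F_11², evaluate f(x, y) mod 11. Record the zeros.
  x = 0: [0↦10, 1↦1, 2↦3, 3↦5, 4↦7, 5↦9, 6↦0, 7↦2, 8↦4, 9↦6, 10↦8]  zeros at y ∈ {6}
  x = 1: [0↦9, 1↦10, 2↦0, 3↦1, 4↦2, 5↦3, 6↦4, 7↦5, 8↦6, 9↦7, 10↦8]  zeros at y ∈ {2}
  x = 2: [0↦4, 1↦4, 2↦4, 3↦4, 4↦4, 5↦4, 6↦4, 7↦4, 8↦4, 9↦4, 10↦4]  zeros at y ∈ ∅
  x = 3: [0↦6, 1↦5, 2↦4, 3↦3, 4↦2, 5↦1, 6↦0, 7↦10, 8↦9, 9↦8, 10↦7]  zeros at y ∈ {6}
  x = 4: [0↦4, 1↦2, 2↦0, 3↦9, 4↦7, 5↦5, 6↦3, 7↦1, 8↦10, 9↦8, 10↦6]  zeros at y ∈ {2}
  x = 5: [0↦9, 1↦6, 2↦3, 3↦0, 4↦8, 5↦5, 6↦2, 7↦10, 8↦7, 9↦4, 10↦1]  zeros at y ∈ {3}
  x = 6: [0↦10, 1↦6, 2↦2, 3↦9, 4↦5, 5↦1, 6↦8, 7↦4, 8↦0, 9↦7, 10↦3]  zeros at y ∈ {8}
  x = 7: [0↦7, 1↦2, 2↦8, 3↦3, 4↦9, 5↦4, 6↦10, 7↦5, 8↦0, 9↦6, 10↦1]  zeros at y ∈ {8}
  x = 8: [0↦0, 1↦5, 2↦10, 3↦4, 4↦9, 5↦3, 6↦8, 7↦2, 8↦7, 9↦1, 10↦6]  zeros at y ∈ {0}
  x = 9: [0↦0, 1↦4, 2↦8, 3↦1, 4↦5, 5↦9, 6↦2, 7↦6, 8↦10, 9↦3, 10↦7]  zeros at y ∈ {0}
  x = 10: [0↦7, 1↦10, 2↦2, 3↦5, 4↦8, 5↦0, 6↦3, 7↦6, 8↦9, 9↦1, 10↦4]  zeros at y ∈ {5}
Collecting zeros: affine points = {(0, 6), (1, 2), (3, 6), (4, 2), (5, 3), (6, 8), (7, 8), (8, 0), (9, 0), (10, 5)}.
Total count |C(F_11)_aff| = 10.


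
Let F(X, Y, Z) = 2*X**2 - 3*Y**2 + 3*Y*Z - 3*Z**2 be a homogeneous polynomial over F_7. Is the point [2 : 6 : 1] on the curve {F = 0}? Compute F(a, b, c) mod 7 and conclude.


F(2,6,1) ≡ 6 (mod 7); P is NOT on the curve.

Evaluate F(2, 6, 1) term-by-term (mod 7).
  2*X**2 ↦ 2·4·1·1 = 8
  -3*Y**2 ↦ -3·1·36·1 = -108
  3*Y*Z ↦ 3·1·6·1 = 18
  -3*Z**2 ↦ -3·1·1·1 = -3
Sum: F(2, 6, 1) = (8) + (-108) + (18) + (-3) = -85.
Reducing mod 7: -85 ≡ 6 (mod 7).
Since F(a, b, c) ≡ 6 ≠ 0 (mod 7), P does NOT lie on the curve.


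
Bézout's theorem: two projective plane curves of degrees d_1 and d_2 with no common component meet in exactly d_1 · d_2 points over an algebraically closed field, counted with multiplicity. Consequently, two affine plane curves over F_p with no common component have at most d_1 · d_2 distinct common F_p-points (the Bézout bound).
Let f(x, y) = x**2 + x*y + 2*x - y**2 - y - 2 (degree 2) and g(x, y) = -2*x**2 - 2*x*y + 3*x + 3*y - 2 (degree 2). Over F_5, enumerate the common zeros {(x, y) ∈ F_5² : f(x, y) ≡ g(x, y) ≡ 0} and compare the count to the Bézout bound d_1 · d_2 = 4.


Common zeros: {(1, 1), (3, 3)}; count = 2; Bézout bound = 4.

deg(f) = 2, deg(g) = 2, so Bézout bound = 4.
Scan x ∈ F_5. For each x, list the y ∈ F_5 with f(x, y) ≡ 0 and those with g(x, y) ≡ 0 (mod 5); the common zeros in that column are the intersection.
  x = 0: f ≡ 0 at y ∈ ∅; g ≡ 0 at y ∈ {4}; common: ∅.
  x = 1: f ≡ 0 at y ∈ {1, 4}; g ≡ 0 at y ∈ {1}; common: {1}.
  x = 2: f ≡ 0 at y ∈ {3}; g ≡ 0 at y ∈ {1}; common: ∅.
  x = 3: f ≡ 0 at y ∈ {3, 4}; g ≡ 0 at y ∈ {3}; common: {3}.
  x = 4: f ≡ 0 at y ∈ ∅; g ≡ 0 at y ∈ ∅; common: ∅.
Collecting: common zeros = {(1, 1), (3, 3)}, so the count is 2.
Comparison with the Bézout bound: 2 ≤ 4 = deg(f)·deg(g), as expected for curves with no common component (the affine F_5-count falls short of the bound because intersections may lie at infinity, over extension fields, or carry multiplicity).


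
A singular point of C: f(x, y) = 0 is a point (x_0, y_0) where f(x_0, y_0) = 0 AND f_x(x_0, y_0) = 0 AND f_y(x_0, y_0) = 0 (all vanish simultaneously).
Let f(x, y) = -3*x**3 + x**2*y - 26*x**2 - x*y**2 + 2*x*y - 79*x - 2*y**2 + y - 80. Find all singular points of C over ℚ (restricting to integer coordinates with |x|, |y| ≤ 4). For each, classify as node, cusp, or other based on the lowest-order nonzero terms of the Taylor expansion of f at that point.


Singular points: {(-3, -2)}; classification: node.

Compute partial derivatives:
  f_x = -9*x**2 + 2*x*y - 52*x - y**2 + 2*y - 79.
  f_y = x**2 - 2*x*y + 2*x - 4*y + 1.
Scan x_0 ∈ {−4, ..., 4}. For each x_0, f_y(x_0, y) is a polynomial in y; find its integer roots y ∈ {−4, ..., 4}, then test f_x and f at those candidates.
  x = -4: f_y(-4, y) = 4*y + 9; no integer root y with |y| ≤ 4.
  x = -3: f_y(-3, y) = 2*y + 4; vanishes at y ∈ {-2}. (-3, -2): f_x = 0, f = 0 — SINGULAR.
  x = -2: f_y(-2, y) = 1; no integer root y with |y| ≤ 4.
  x = -1: f_y(-1, y) = -2*y; vanishes at y ∈ {0}. (-1, 0): f_x = -36 ≠ 0.
  x = 0: f_y(0, y) = 1 - 4*y; no integer root y with |y| ≤ 4.
  x = 1: f_y(1, y) = 4 - 6*y; no integer root y with |y| ≤ 4.
  x = 2: f_y(2, y) = 9 - 8*y; no integer root y with |y| ≤ 4.
  x = 3: f_y(3, y) = 16 - 10*y; no integer root y with |y| ≤ 4.
  x = 4: f_y(4, y) = 25 - 12*y; no integer root y with |y| ≤ 4.
Only singular point on the grid: (-3, -2).
Classify: substitute x = -3 + u, y = -2 + v and expand: f = -3*u**3 + u**2*v - u**2 - u*v**2 + v**2.
No constant or linear terms (consistent with a singular point). Quadratic part: -u**2 + v**2. Cubic part: -3*u**3 + u**2*v - u*v**2.
The quadratic part v**2 - u**2 = (v − u)(v + u) splits into two distinct linear factors, so there are two distinct tangent lines y − -2 = ±(x − -3) — this is a node (ordinary double point).
Classification: node.


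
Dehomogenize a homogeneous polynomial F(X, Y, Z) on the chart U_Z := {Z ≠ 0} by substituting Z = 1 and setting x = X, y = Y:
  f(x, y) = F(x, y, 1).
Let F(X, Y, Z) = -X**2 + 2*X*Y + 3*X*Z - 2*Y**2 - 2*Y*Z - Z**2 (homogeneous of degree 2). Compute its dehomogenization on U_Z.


f(x, y) = -x**2 + 2*x*y + 3*x - 2*y**2 - 2*y - 1

On U_Z we set Z = 1. Each monomial c·X^i·Y^j·Z^k in F becomes c·x^i·y^j·1^k = c·x^i·y^j.
Substituting Z = 1: F(X, Y, 1) = -x**2 + 2*x*y + 3*x - 2*y**2 - 2*y - 1.
Note: deg(f) ≤ deg(F) = 2; strict inequality happens when F is divisible by Z (lost terms).


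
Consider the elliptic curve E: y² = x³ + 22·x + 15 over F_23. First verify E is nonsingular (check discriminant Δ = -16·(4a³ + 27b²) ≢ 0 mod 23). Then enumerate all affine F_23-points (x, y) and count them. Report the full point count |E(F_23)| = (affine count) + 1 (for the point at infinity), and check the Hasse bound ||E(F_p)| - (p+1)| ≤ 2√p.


Affine points = {(3, 4), (3, 19), (4, 11), (4, 12), (6, 8), (6, 15), (7, 11), (7, 12), (8, 6), (8, 17), (10, 4), (10, 19), (11, 1), (11, 22), (12, 11), (12, 12), (14, 10), (14, 13), (16, 1), (16, 22), (17, 9), (17, 14), (19, 1), (19, 22), (21, 3), (21, 20)}; affine count = 26; |E(F_23)| = 27.

Discriminant check: Δ ∝ 4a³ + 27b² = 4·22³ + 27·15² = 4·10648 + 27·225 ≡ 22 (mod 23). Nonzero ⇒ E is nonsingular.
For each x ∈ F_23, compute rhs = x³ + 22·x + 15 mod 23, then count y ∈ F_23 with y² ≡ rhs.
  x = 0: rhs = 15, matching y values: none (0 points).
  x = 1: rhs = 15, matching y values: none (0 points).
  x = 2: rhs = 21, matching y values: none (0 points).
  x = 3: rhs = 16, matching y values: 4, 19 (2 points).
  x = 4: rhs = 6, matching y values: 11, 12 (2 points).
  x = 5: rhs = 20, matching y values: none (0 points).
  x = 6: rhs = 18, matching y values: 8, 15 (2 points).
  x = 7: rhs = 6, matching y values: 11, 12 (2 points).
  x = 8: rhs = 13, matching y values: 6, 17 (2 points).
  x = 9: rhs = 22, matching y values: none (0 points).
  x = 10: rhs = 16, matching y values: 4, 19 (2 points).
  x = 11: rhs = 1, matching y values: 1, 22 (2 points).
  x = 12: rhs = 6, matching y values: 11, 12 (2 points).
  x = 13: rhs = 14, matching y values: none (0 points).
  x = 14: rhs = 8, matching y values: 10, 13 (2 points).
  x = 15: rhs = 17, matching y values: none (0 points).
  x = 16: rhs = 1, matching y values: 1, 22 (2 points).
  x = 17: rhs = 12, matching y values: 9, 14 (2 points).
  x = 18: rhs = 10, matching y values: none (0 points).
  x = 19: rhs = 1, matching y values: 1, 22 (2 points).
  x = 20: rhs = 14, matching y values: none (0 points).
  x = 21: rhs = 9, matching y values: 3, 20 (2 points).
  x = 22: rhs = 15, matching y values: none (0 points).
Total affine count: 26.
Full point count |E(F_23)| = 26 + 1 = 27.
Hasse bound: |27 − (23+1)| = |3| = 3 ≤ 2√23 ≈ 9.5917 ✓.


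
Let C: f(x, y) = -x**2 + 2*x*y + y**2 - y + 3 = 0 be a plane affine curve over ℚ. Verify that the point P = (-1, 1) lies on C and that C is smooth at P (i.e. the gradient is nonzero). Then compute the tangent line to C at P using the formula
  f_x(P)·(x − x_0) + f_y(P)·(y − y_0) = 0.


Tangent line at P: 4*x - y + 5 = 0.

Step 1: f(-1, 1) = 0, so P lies on C.
Step 2: partial derivatives
  f_x(x, y) = -2*x + 2*y, f_y(x, y) = 2*x + 2*y - 1.
  f_x(P) = 4, f_y(P) = -1 (gradient nonzero, so P is smooth).
Step 3: tangent line at P: 4·(x − -1) + -1·(y − 1) = 0.
Expanding: 4*x - y + 5 = 0.


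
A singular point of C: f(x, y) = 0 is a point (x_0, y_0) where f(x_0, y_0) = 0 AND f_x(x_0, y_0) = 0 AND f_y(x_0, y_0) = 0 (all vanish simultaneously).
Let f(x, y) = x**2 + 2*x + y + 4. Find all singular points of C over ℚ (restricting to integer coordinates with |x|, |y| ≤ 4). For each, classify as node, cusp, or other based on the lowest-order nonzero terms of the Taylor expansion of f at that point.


No singular points in the scanned grid; C is smooth there.

Compute partial derivatives:
  f_x = 2*x + 2.
  f_y = 1.
f_y = 1 is a nonzero constant, so f_y never vanishes: no point (x, y) can satisfy f = f_x = f_y = 0. In particular no (x, y) ∈ {−4, ..., 4}² is singular; the curve is smooth.


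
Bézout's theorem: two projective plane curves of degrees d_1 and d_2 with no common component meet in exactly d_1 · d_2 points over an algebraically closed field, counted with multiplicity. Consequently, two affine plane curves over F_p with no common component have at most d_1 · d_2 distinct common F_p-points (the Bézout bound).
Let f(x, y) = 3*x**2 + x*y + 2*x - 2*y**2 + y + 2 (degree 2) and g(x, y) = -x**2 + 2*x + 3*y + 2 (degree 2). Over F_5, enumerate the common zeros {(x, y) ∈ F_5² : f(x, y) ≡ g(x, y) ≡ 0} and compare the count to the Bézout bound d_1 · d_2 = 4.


Common zeros: {(3, 2), (4, 2)}; count = 2; Bézout bound = 4.

deg(f) = 2, deg(g) = 2, so Bézout bound = 4.
Scan x ∈ F_5. For each x, list the y ∈ F_5 with f(x, y) ≡ 0 and those with g(x, y) ≡ 0 (mod 5); the common zeros in that column are the intersection.
  x = 0: f ≡ 0 at y ∈ ∅; g ≡ 0 at y ∈ {1}; common: ∅.
  x = 1: f ≡ 0 at y ∈ {3}; g ≡ 0 at y ∈ {4}; common: ∅.
  x = 2: f ≡ 0 at y ∈ ∅; g ≡ 0 at y ∈ {1}; common: ∅.
  x = 3: f ≡ 0 at y ∈ {0, 2}; g ≡ 0 at y ∈ {2}; common: {2}.
  x = 4: f ≡ 0 at y ∈ {2, 3}; g ≡ 0 at y ∈ {2}; common: {2}.
Collecting: common zeros = {(3, 2), (4, 2)}, so the count is 2.
Comparison with the Bézout bound: 2 ≤ 4 = deg(f)·deg(g), as expected for curves with no common component (the affine F_5-count falls short of the bound because intersections may lie at infinity, over extension fields, or carry multiplicity).


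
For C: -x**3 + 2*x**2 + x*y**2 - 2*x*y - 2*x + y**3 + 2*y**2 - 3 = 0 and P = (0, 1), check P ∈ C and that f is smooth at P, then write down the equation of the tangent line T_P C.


Tangent line at P: -3*x + 7*y - 7 = 0.

Step 1: f(0, 1) = 0, so P lies on C.
Step 2: partial derivatives
  f_x(x, y) = -3*x**2 + 4*x + y**2 - 2*y - 2, f_y(x, y) = 2*x*y - 2*x + 3*y**2 + 4*y.
  f_x(P) = -3, f_y(P) = 7 (gradient nonzero, so P is smooth).
Step 3: tangent line at P: -3·(x − 0) + 7·(y − 1) = 0.
Expanding: -3*x + 7*y - 7 = 0.


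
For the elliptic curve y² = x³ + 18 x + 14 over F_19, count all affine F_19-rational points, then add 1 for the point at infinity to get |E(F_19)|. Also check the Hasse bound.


Affine points = {(2, 1), (2, 18), (3, 0), (4, 6), (4, 13), (5, 1), (5, 18), (8, 9), (8, 10), (10, 4), (10, 15), (11, 2), (11, 17), (12, 1), (12, 18), (15, 7), (15, 12), (16, 3), (16, 16)}; affine count = 19; |E(F_19)| = 20.

Discriminant check: Δ ∝ 4a³ + 27b² = 4·18³ + 27·14² = 4·5832 + 27·196 ≡ 6 (mod 19). Nonzero ⇒ E is nonsingular.
For each x ∈ F_19, compute rhs = x³ + 18·x + 14 mod 19, then count y ∈ F_19 with y² ≡ rhs.
  x = 0: rhs = 14, matching y values: none (0 points).
  x = 1: rhs = 14, matching y values: none (0 points).
  x = 2: rhs = 1, matching y values: 1, 18 (2 points).
  x = 3: rhs = 0, matching y values: 0 (1 points).
  x = 4: rhs = 17, matching y values: 6, 13 (2 points).
  x = 5: rhs = 1, matching y values: 1, 18 (2 points).
  x = 6: rhs = 15, matching y values: none (0 points).
  x = 7: rhs = 8, matching y values: none (0 points).
  x = 8: rhs = 5, matching y values: 9, 10 (2 points).
  x = 9: rhs = 12, matching y values: none (0 points).
  x = 10: rhs = 16, matching y values: 4, 15 (2 points).
  x = 11: rhs = 4, matching y values: 2, 17 (2 points).
  x = 12: rhs = 1, matching y values: 1, 18 (2 points).
  x = 13: rhs = 13, matching y values: none (0 points).
  x = 14: rhs = 8, matching y values: none (0 points).
  x = 15: rhs = 11, matching y values: 7, 12 (2 points).
  x = 16: rhs = 9, matching y values: 3, 16 (2 points).
  x = 17: rhs = 8, matching y values: none (0 points).
  x = 18: rhs = 14, matching y values: none (0 points).
Total affine count: 19.
Full point count |E(F_19)| = 19 + 1 = 20.
Hasse bound: |20 − (19+1)| = |0| = 0 ≤ 2√19 ≈ 8.7178 ✓.


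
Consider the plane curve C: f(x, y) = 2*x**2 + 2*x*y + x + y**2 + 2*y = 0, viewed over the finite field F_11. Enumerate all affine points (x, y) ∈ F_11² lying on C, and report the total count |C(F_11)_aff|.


Affine F_11-points: {(0, 0), (0, 9), (1, 8), (1, 10), (4, 6), (5, 0), (5, 10), (6, 2), (6, 6), (7, 8), (7, 9), (8, 2)}; count = 12.

For each of the 121 pairs (x, y) ∈ F_11², evaluate f(x, y) mod 11. Record the zeros.
  x = 0: [0↦0, 1↦3, 2↦8, 3↦4, 4↦2, 5↦2, 6↦4, 7↦8, 8↦3, 9↦0, 10↦10]  zeros at y ∈ {0, 9}
  x = 1: [0↦3, 1↦8, 2↦4, 3↦2, 4↦2, 5↦4, 6↦8, 7↦3, 8↦0, 9↦10, 10↦0]  zeros at y ∈ {8, 10}
  x = 2: [0↦10, 1↦6, 2↦4, 3↦4, 4↦6, 5↦10, 6↦5, 7↦2, 8↦1, 9↦2, 10↦5]  zeros at y ∈ ∅
  x = 3: [0↦10, 1↦8, 2↦8, 3↦10, 4↦3, 5↦9, 6↦6, 7↦5, 8↦6, 9↦9, 10↦3]  zeros at y ∈ ∅
  x = 4: [0↦3, 1↦3, 2↦5, 3↦9, 4↦4, 5↦1, 6↦0, 7↦1, 8↦4, 9↦9, 10↦5]  zeros at y ∈ {6}
  x = 5: [0↦0, 1↦2, 2↦6, 3↦1, 4↦9, 5↦8, 6↦9, 7↦1, 8↦6, 9↦2, 10↦0]  zeros at y ∈ {0, 10}
  x = 6: [0↦1, 1↦5, 2↦0, 3↦8, 4↦7, 5↦8, 6↦0, 7↦5, 8↦1, 9↦10, 10↦10]  zeros at y ∈ {2, 6}
  x = 7: [0↦6, 1↦1, 2↦9, 3↦8, 4↦9, 5↦1, 6↦6, 7↦2, 8↦0, 9↦0, 10↦2]  zeros at y ∈ {8, 9}
  x = 8: [0↦4, 1↦1, 2↦0, 3↦1, 4↦4, 5↦9, 6↦5, 7↦3, 8↦3, 9↦5, 10↦9]  zeros at y ∈ {2}
  x = 9: [0↦6, 1↦5, 2↦6, 3↦9, 4↦3, 5↦10, 6↦8, 7↦8, 8↦10, 9↦3, 10↦9]  zeros at y ∈ ∅
  x = 10: [0↦1, 1↦2, 2↦5, 3↦10, 4↦6, 5↦4, 6↦4, 7↦6, 8↦10, 9↦5, 10↦2]  zeros at y ∈ ∅
Collecting zeros: affine points = {(0, 0), (0, 9), (1, 8), (1, 10), (4, 6), (5, 0), (5, 10), (6, 2), (6, 6), (7, 8), (7, 9), (8, 2)}.
Total count |C(F_11)_aff| = 12.


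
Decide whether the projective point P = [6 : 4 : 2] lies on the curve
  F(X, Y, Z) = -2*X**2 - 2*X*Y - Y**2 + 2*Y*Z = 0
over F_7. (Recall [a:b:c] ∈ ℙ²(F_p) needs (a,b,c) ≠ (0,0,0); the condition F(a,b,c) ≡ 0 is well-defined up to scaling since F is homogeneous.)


F(6,4,2) ≡ 6 (mod 7); P is NOT on the curve.

Evaluate F(6, 4, 2) term-by-term (mod 7).
  -2*X**2 ↦ -2·36·1·1 = -72
  -2*X*Y ↦ -2·6·4·1 = -48
  -Y**2 ↦ -1·1·16·1 = -16
  2*Y*Z ↦ 2·1·4·2 = 16
Sum: F(6, 4, 2) = (-72) + (-48) + (-16) + (16) = -120.
Reducing mod 7: -120 ≡ 6 (mod 7).
Since F(a, b, c) ≡ 6 ≠ 0 (mod 7), P does NOT lie on the curve.


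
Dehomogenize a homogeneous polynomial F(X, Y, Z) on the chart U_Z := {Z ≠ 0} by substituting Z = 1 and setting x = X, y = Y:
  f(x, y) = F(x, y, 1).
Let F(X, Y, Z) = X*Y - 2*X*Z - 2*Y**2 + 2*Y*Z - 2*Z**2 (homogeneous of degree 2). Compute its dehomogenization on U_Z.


f(x, y) = x*y - 2*x - 2*y**2 + 2*y - 2

On U_Z we set Z = 1. Each monomial c·X^i·Y^j·Z^k in F becomes c·x^i·y^j·1^k = c·x^i·y^j.
Substituting Z = 1: F(X, Y, 1) = x*y - 2*x - 2*y**2 + 2*y - 2.
Note: deg(f) ≤ deg(F) = 2; strict inequality happens when F is divisible by Z (lost terms).


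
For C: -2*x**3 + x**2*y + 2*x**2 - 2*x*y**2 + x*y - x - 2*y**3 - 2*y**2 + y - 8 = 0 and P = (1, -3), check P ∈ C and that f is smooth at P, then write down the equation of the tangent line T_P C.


Tangent line at P: -30*x - 27*y - 51 = 0.

Step 1: f(1, -3) = 0, so P lies on C.
Step 2: partial derivatives
  f_x(x, y) = -6*x**2 + 2*x*y + 4*x - 2*y**2 + y - 1, f_y(x, y) = x**2 - 4*x*y + x - 6*y**2 - 4*y + 1.
  f_x(P) = -30, f_y(P) = -27 (gradient nonzero, so P is smooth).
Step 3: tangent line at P: -30·(x − 1) + -27·(y − -3) = 0.
Expanding: -30*x - 27*y - 51 = 0.


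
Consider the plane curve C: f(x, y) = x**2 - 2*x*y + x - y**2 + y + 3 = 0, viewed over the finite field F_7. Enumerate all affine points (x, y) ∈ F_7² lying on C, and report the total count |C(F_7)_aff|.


Affine F_7-points: {(1, 3), (3, 4), (3, 5), (4, 3), (4, 4), (6, 5)}; count = 6.

For each of the 49 pairs (x, y) ∈ F_7², evaluate f(x, y) mod 7. Record the zeros.
  x = 0: [0↦3, 1↦3, 2↦1, 3↦4, 4↦5, 5↦4, 6↦1]  zeros at y ∈ ∅
  x = 1: [0↦5, 1↦3, 2↦6, 3↦0, 4↦6, 5↦3, 6↦5]  zeros at y ∈ {3}
  x = 2: [0↦2, 1↦5, 2↦6, 3↦5, 4↦2, 5↦4, 6↦4]  zeros at y ∈ ∅
  x = 3: [0↦1, 1↦2, 2↦1, 3↦5, 4↦0, 5↦0, 6↦5]  zeros at y ∈ {4, 5}
  x = 4: [0↦2, 1↦1, 2↦5, 3↦0, 4↦0, 5↦5, 6↦1]  zeros at y ∈ {3, 4}
  x = 5: [0↦5, 1↦2, 2↦4, 3↦4, 4↦2, 5↦5, 6↦6]  zeros at y ∈ ∅
  x = 6: [0↦3, 1↦5, 2↦5, 3↦3, 4↦6, 5↦0, 6↦6]  zeros at y ∈ {5}
Collecting zeros: affine points = {(1, 3), (3, 4), (3, 5), (4, 3), (4, 4), (6, 5)}.
Total count |C(F_7)_aff| = 6.


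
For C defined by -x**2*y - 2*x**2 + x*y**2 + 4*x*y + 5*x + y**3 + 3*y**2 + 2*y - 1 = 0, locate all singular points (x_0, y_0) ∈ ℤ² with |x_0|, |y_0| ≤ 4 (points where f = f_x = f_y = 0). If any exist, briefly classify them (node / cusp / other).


Singular points: {(1, -1)}; classification: node.

Compute partial derivatives:
  f_x = -2*x*y - 4*x + y**2 + 4*y + 5.
  f_y = -x**2 + 2*x*y + 4*x + 3*y**2 + 6*y + 2.
Scan x_0 ∈ {−4, ..., 4}. For each x_0, f_y(x_0, y) is a polynomial in y; find its integer roots y ∈ {−4, ..., 4}, then test f_x and f at those candidates.
  x = -4: f_y(-4, y) = 3*y**2 - 2*y - 30; no integer root y with |y| ≤ 4.
  x = -3: f_y(-3, y) = 3*y**2 - 19; no integer root y with |y| ≤ 4.
  x = -2: f_y(-2, y) = 3*y**2 + 2*y - 10; no integer root y with |y| ≤ 4.
  x = -1: f_y(-1, y) = 3*y**2 + 4*y - 3; no integer root y with |y| ≤ 4.
  x = 0: f_y(0, y) = 3*y**2 + 6*y + 2; no integer root y with |y| ≤ 4.
  x = 1: f_y(1, y) = 3*y**2 + 8*y + 5; vanishes at y ∈ {-1}. (1, -1): f_x = 0, f = 0 — SINGULAR.
  x = 2: f_y(2, y) = 3*y**2 + 10*y + 6; no integer root y with |y| ≤ 4.
  x = 3: f_y(3, y) = 3*y**2 + 12*y + 5; no integer root y with |y| ≤ 4.
  x = 4: f_y(4, y) = 3*y**2 + 14*y + 2; no integer root y with |y| ≤ 4.
Only singular point on the grid: (1, -1).
Classify: substitute x = 1 + u, y = -1 + v and expand: f = -u**2*v - u**2 + u*v**2 + v**3 + v**2.
No constant or linear terms (consistent with a singular point). Quadratic part: -u**2 + v**2. Cubic part: -u**2*v + u*v**2 + v**3.
The quadratic part v**2 - u**2 = (v − u)(v + u) splits into two distinct linear factors, so there are two distinct tangent lines y − -1 = ±(x − 1) — this is a node (ordinary double point).
Classification: node.


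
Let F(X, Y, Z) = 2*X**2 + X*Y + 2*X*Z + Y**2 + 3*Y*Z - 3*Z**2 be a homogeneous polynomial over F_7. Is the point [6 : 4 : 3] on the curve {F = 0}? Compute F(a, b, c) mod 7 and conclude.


F(6,4,3) ≡ 3 (mod 7); P is NOT on the curve.

Evaluate F(6, 4, 3) term-by-term (mod 7).
  2*X**2 ↦ 2·36·1·1 = 72
  X*Y ↦ 1·6·4·1 = 24
  2*X*Z ↦ 2·6·1·3 = 36
  Y**2 ↦ 1·1·16·1 = 16
  3*Y*Z ↦ 3·1·4·3 = 36
  -3*Z**2 ↦ -3·1·1·9 = -27
Sum: F(6, 4, 3) = (72) + (24) + (36) + (16) + (36) + (-27) = 157.
Reducing mod 7: 157 ≡ 3 (mod 7).
Since F(a, b, c) ≡ 3 ≠ 0 (mod 7), P does NOT lie on the curve.


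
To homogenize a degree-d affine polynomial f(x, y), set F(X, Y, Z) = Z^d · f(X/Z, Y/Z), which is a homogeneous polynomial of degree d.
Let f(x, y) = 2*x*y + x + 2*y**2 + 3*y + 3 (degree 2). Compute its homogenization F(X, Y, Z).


F(X, Y, Z) = 2*X*Y + X*Z + 2*Y**2 + 3*Y*Z + 3*Z**2

deg(f) = 2.
Substitute x = X/Z, y = Y/Z into f, then multiply by Z^2.
  monomial 2·x^1·y^1 ↦ 2·X^1·Y^1·Z^0.
  monomial 1·x^1·y^0 ↦ 1·X^1·Y^0·Z^1.
  monomial 2·x^0·y^2 ↦ 2·X^0·Y^2·Z^0.
  monomial 3·x^0·y^1 ↦ 3·X^0·Y^1·Z^1.
  monomial 3·x^0·y^0 ↦ 3·X^0·Y^0·Z^2.
Collecting: F(X, Y, Z) = 2*X*Y + X*Z + 2*Y**2 + 3*Y*Z + 3*Z**2.


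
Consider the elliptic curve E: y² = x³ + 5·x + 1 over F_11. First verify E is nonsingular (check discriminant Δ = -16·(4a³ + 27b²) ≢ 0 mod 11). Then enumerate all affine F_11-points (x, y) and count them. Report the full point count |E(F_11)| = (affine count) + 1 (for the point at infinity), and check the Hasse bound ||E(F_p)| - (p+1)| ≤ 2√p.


Affine points = {(0, 1), (0, 10), (6, 4), (6, 7), (7, 4), (7, 7), (8, 5), (8, 6), (9, 4), (9, 7)}; affine count = 10; |E(F_11)| = 11.

Discriminant check: Δ ∝ 4a³ + 27b² = 4·5³ + 27·1² = 4·125 + 27·1 ≡ 10 (mod 11). Nonzero ⇒ E is nonsingular.
For each x ∈ F_11, compute rhs = x³ + 5·x + 1 mod 11, then count y ∈ F_11 with y² ≡ rhs.
  x = 0: rhs = 1, matching y values: 1, 10 (2 points).
  x = 1: rhs = 7, matching y values: none (0 points).
  x = 2: rhs = 8, matching y values: none (0 points).
  x = 3: rhs = 10, matching y values: none (0 points).
  x = 4: rhs = 8, matching y values: none (0 points).
  x = 5: rhs = 8, matching y values: none (0 points).
  x = 6: rhs = 5, matching y values: 4, 7 (2 points).
  x = 7: rhs = 5, matching y values: 4, 7 (2 points).
  x = 8: rhs = 3, matching y values: 5, 6 (2 points).
  x = 9: rhs = 5, matching y values: 4, 7 (2 points).
  x = 10: rhs = 6, matching y values: none (0 points).
Total affine count: 10.
Full point count |E(F_11)| = 10 + 1 = 11.
Hasse bound: |11 − (11+1)| = |-1| = 1 ≤ 2√11 ≈ 6.6332 ✓.
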